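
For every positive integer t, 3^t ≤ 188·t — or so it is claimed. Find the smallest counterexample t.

Check each positive integer t in order until 3^t > 188·t.
The first 6 eligible values, up to t = 6, all satisfy the conclusion.
t = 7: 3^t = 2187 and 188·t = 1316, so 2187 > 1316.
Thus t = 7 disproves the claim, and no smaller t works.

t = 7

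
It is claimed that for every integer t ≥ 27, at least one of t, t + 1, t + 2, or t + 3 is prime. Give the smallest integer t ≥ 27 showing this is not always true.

t = 32

t = 27: 29 is prime.
t = 28: 29 is prime.
t = 29: 29 is prime.
t = 30: 31 is prime.
t = 31: 31 is prime.
t = 32: 32 = 2 × 16; 33 = 3 × 11; 34 = 2 × 17; 35 = 5 × 7 — all composite.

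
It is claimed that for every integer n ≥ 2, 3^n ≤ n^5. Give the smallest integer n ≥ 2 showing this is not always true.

n = 11

For n = 2, 3, 4, 5, 6, 7, 8, 9, 10 the conclusion holds.
n = 11: 3^n = 177147 and n^5 = 161051, so 177147 > 161051.
Thus n = 11 disproves the claim, and no smaller n works.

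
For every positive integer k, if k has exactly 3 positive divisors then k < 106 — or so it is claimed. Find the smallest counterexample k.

k = 121

For k = 4, 9, 25, 49 the conclusion holds.
k = 121: τ(121) = 3; 121 ≥ 106.
Hence k = 121 is a counterexample.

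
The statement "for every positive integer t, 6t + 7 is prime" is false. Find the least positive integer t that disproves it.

Check each positive integer t in order until 6t + 7 is not prime.
For t = 1, 2 the conclusion holds.
t = 3: 6t + 7 = 25 = 5 × 5, composite.
Hence t = 3 is a counterexample.

t = 3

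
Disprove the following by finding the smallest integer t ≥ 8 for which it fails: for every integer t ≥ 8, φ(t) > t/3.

t = 12

We need the least integer t ≥ 8 for which the claim fails.
The first 4 eligible values, up to t = 11, all satisfy the conclusion.
t = 12: φ(12) = 4 and 12/3 = 4, so φ(12) ≤ 12/3.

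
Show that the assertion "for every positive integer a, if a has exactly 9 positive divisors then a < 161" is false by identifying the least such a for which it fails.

Check each positive integer a in order until a has exactly 9 positive divisors but the claim fails.
For a = 36, 100 the conclusion holds.
a = 196: τ(196) = 9; 196 ≥ 161.

a = 196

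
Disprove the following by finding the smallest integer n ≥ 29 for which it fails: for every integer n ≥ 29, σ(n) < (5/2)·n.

n = 36

Check each integer n ≥ 29 in order until the claim fails.
For n = 29, 30, 31, 32, 33, 34, 35 the conclusion holds.
n = 36: σ(36) = 91; 91 ≥ 90.
So n = 36 is the smallest counterexample.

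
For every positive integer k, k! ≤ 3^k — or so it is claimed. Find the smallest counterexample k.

The first 6 eligible values, up to k = 6, all satisfy the conclusion.
k = 7: k! = 5040 and 3^k = 2187, so 5040 > 2187.

k = 7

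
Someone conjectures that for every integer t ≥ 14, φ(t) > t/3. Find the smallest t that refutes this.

t = 18

t = 14: φ(14) = 6 and 14/3 = 14/3, so φ(14) > 14/3.
t = 15: φ(15) = 8 and 15/3 = 5, so φ(15) > 15/3.
t = 16: φ(16) = 8 and 16/3 = 16/3, so φ(16) > 16/3.
t = 17: φ(17) = 16 and 17/3 = 17/3, so φ(17) > 17/3.
t = 18: φ(18) = 6 and 18/3 = 6, so φ(18) ≤ 18/3.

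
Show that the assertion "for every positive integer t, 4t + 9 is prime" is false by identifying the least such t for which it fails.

Check each positive integer t in order until 4t + 9 is not prime.
For t = 1, 2 the conclusion holds.
t = 3: 4t + 9 = 21 = 3 × 7, composite.
Thus t = 3 disproves the claim, and no smaller t works.

t = 3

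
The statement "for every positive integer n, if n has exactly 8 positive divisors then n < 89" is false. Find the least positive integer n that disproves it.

n = 102

We need the least positive integer n for which n has exactly 8 positive divisors but the claim fails.
For n = 24, 30, 40, 42, 54, 56, 66, 70, 78, 88 the conclusion holds.
n = 102: τ(102) = 8; 102 ≥ 89.
Thus n = 102 disproves the claim, and no smaller n works.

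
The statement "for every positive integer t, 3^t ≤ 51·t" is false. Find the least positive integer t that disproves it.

t = 6

A counterexample is any positive integer t such that 3^t > 51·t; we check each in order.
t = 1: 3^t = 3 and 51·t = 51, so 3 ≤ 51.
t = 2: 3^t = 9 and 51·t = 102, so 9 ≤ 102.
t = 3: 3^t = 27 and 51·t = 153, so 27 ≤ 153.
t = 4: 3^t = 81 and 51·t = 204, so 81 ≤ 204.
t = 5: 3^t = 243 and 51·t = 255, so 243 ≤ 255.
t = 6: 3^t = 729 and 51·t = 306, so 729 > 306.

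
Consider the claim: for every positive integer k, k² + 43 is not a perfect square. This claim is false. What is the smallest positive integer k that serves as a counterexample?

Check each positive integer k in order until k² + 43 is a perfect square.
For k = 1, 2, 3, 4, …, 18, 19, 20 the conclusion holds.
k = 21: 21² + 43 = 484 = 22², a perfect square.
So k = 21 is the smallest counterexample.

k = 21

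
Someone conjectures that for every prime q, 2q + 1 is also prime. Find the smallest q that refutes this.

q = 7

Check each prime q in order until 2q + 1 is not prime.
For q = 2, 3, 5 the conclusion holds.
q = 7: 2q + 1 = 15 = 3 × 5, not prime.
Thus q = 7 disproves the claim, and no smaller q works.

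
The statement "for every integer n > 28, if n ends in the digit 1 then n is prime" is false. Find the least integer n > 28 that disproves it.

A counterexample is any integer n > 28 such that n ends in the digit 1 but n is not prime; we check each in order.
n = 31: 31 ends in 1 and is prime.
n = 41: 41 ends in 1 and is prime.
n = 51: 51 ends in 1; 51 = 3 × 17, composite.

n = 51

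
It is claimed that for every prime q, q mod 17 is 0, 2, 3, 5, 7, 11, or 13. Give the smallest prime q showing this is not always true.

We need the least prime q for which the claim fails.
The first 8 eligible values, up to q = 19, all satisfy the conclusion.
q = 23: 23 mod 17 = 6 — not in {0, 2, 3, 5, 7, 11, 13}.

q = 23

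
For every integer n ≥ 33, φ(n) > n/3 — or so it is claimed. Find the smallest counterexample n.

Check each integer n ≥ 33 in order until the claim fails.
For n = 33, 34, 35 the conclusion holds.
n = 36: φ(36) = 12 and 36/3 = 12, so φ(36) ≤ 36/3.
Thus n = 36 disproves the claim, and no smaller n works.

n = 36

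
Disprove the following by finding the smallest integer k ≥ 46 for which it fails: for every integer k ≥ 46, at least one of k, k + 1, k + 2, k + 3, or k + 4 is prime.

k = 48

For k = 46, 47 the conclusion holds.
k = 48: 48 = 2 × 24; 49 = 7 × 7; 50 = 2 × 25; 51 = 3 × 17; 52 = 2 × 26 — all composite.
Hence k = 48 is a counterexample.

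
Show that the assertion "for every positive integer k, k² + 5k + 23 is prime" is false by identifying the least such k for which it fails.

k = 14

We need the least positive integer k for which k² + 5k + 23 is not prime.
For k = 1, 2, 3, 4, …, 11, 12, 13 the conclusion holds.
k = 14: k² + 5k + 23 = 289 = 17 × 17, composite.
Hence k = 14 is a counterexample.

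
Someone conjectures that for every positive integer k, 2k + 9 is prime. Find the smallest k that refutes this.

k = 3

A counterexample is any positive integer k such that 2k + 9 is not prime; we check each in order.
k = 1: 2k + 9 = 11, prime.
k = 2: 2k + 9 = 13, prime.
k = 3: 2k + 9 = 15 = 3 × 5, composite.
Thus k = 3 disproves the claim, and no smaller k works.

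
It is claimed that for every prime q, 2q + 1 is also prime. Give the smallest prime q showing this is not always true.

A counterexample is any prime q such that 2q + 1 is not prime; we check each in order.
For q = 2, 3, 5 the conclusion holds.
q = 7: 2q + 1 = 15 = 3 × 5, not prime.
Hence q = 7 is a counterexample.

q = 7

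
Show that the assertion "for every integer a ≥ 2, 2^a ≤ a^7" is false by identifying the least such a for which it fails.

A counterexample is any integer a ≥ 2 such that 2^a > a^7; we check each in order.
For a = 2, 3, 4, 5, …, 34, 35, 36 the conclusion holds.
a = 37: 2^a = 137438953472 and a^7 = 94931877133, so 137438953472 > 94931877133.

a = 37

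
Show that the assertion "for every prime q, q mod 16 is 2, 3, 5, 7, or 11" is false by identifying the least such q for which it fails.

q = 13

The first 5 eligible values, up to q = 11, all satisfy the conclusion.
q = 13: 13 mod 16 = 13 — not in {2, 3, 5, 7, 11}.
Hence q = 13 is a counterexample.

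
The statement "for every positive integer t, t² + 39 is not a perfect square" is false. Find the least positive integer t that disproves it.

We need the least positive integer t for which t² + 39 is a perfect square.
t = 1: 1² + 39 = 40, not a perfect square.
t = 2: 2² + 39 = 43, not a perfect square.
t = 3: 3² + 39 = 48, not a perfect square.
t = 4: 4² + 39 = 55, not a perfect square.
t = 5: 5² + 39 = 64 = 8², a perfect square.

t = 5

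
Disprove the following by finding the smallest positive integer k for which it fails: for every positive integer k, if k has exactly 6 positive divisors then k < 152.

k = 153

A counterexample is any positive integer k such that k has exactly 6 positive divisors but the claim fails; we check each in order.
For k = 12, 18, 20, 28, …, 124, 147, 148 the conclusion holds.
k = 153: τ(153) = 6; 153 ≥ 152.
Thus k = 153 disproves the claim, and no smaller k works.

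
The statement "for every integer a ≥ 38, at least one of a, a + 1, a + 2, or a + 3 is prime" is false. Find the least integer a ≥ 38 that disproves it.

a = 48

We need the least integer a ≥ 38 for which a, a + 1, a + 2, a + 3 are all composite.
The first 10 eligible values, up to a = 47, all satisfy the conclusion.
a = 48: 48 = 2 × 24; 49 = 7 × 7; 50 = 2 × 25; 51 = 3 × 17 — all composite.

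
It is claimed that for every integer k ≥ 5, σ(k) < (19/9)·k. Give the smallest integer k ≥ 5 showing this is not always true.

k = 12

Check each integer k ≥ 5 in order until the claim fails.
The first 7 eligible values, up to k = 11, all satisfy the conclusion.
k = 12: σ(12) = 28; 28 ≥ 76/3.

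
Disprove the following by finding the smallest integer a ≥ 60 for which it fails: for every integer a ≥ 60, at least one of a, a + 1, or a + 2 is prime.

For a = 60, 61 the conclusion holds.
a = 62: 62 = 2 × 31; 63 = 3 × 21; 64 = 2 × 32 — all composite.
Thus a = 62 disproves the claim, and no smaller a works.

a = 62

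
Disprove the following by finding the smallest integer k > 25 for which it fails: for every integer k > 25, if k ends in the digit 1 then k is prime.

Check each integer k > 25 in order until k ends in the digit 1 but k is not prime.
For k = 31, 41 the conclusion holds.
k = 51: 51 ends in 1; 51 = 3 × 17, composite.

k = 51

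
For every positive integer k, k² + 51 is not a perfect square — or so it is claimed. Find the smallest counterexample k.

Check each positive integer k in order until k² + 51 is a perfect square.
k = 1: 1² + 51 = 52, not a perfect square.
k = 2: 2² + 51 = 55, not a perfect square.
k = 3: 3² + 51 = 60, not a perfect square.
k = 4: 4² + 51 = 67, not a perfect square.
k = 5: 5² + 51 = 76, not a perfect square.
k = 6: 6² + 51 = 87, not a perfect square.
k = 7: 7² + 51 = 100 = 10², a perfect square.
So k = 7 is the smallest counterexample.

k = 7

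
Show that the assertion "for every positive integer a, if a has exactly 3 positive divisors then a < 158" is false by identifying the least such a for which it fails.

a = 169

a = 4: τ(4) = 3; 4 < 158.
a = 9: τ(9) = 3; 9 < 158.
a = 25: τ(25) = 3; 25 < 158.
a = 49: τ(49) = 3; 49 < 158.
a = 121: τ(121) = 3; 121 < 158.
a = 169: τ(169) = 3; 169 ≥ 158.
Hence a = 169 is a counterexample.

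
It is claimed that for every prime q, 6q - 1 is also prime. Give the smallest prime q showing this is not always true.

q = 11

Check each prime q in order until 6q - 1 is not prime.
The first 4 eligible values, up to q = 7, all satisfy the conclusion.
q = 11: 6q - 1 = 65 = 5 × 13, not prime.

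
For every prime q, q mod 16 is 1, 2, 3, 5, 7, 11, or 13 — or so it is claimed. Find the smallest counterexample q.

Check each prime q in order until the claim fails.
For q = 2, 3, 5, 7, 11, 13, 17, 19, 23, 29 the conclusion holds.
q = 31: 31 mod 16 = 15 — not in {1, 2, 3, 5, 7, 11, 13}.
So q = 31 is the smallest counterexample.

q = 31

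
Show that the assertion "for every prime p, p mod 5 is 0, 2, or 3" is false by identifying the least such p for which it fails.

A counterexample is any prime p such that the claim fails; we check each in order.
For p = 2, 3, 5, 7 the conclusion holds.
p = 11: 11 mod 5 = 1 — not in {0, 2, 3}.

p = 11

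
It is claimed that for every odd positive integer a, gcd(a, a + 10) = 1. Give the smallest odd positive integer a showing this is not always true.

a = 5

a = 1: gcd(1, 11) = 1.
a = 3: gcd(3, 13) = 1.
a = 5: gcd(5, 15) = 5.
Thus a = 5 disproves the claim, and no smaller a works.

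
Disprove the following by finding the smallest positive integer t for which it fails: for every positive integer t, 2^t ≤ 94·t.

Check each positive integer t in order until 2^t > 94·t.
For t = 1, 2, 3, 4, 5, 6, 7, 8, 9 the conclusion holds.
t = 10: 2^t = 1024 and 94·t = 940, so 1024 > 940.
So t = 10 is the smallest counterexample.

t = 10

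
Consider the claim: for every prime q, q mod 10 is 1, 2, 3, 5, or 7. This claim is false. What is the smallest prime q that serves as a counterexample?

q = 19

We need the least prime q for which the claim fails.
q = 2: 2 mod 10 = 2.
q = 3: 3 mod 10 = 3.
q = 5: 5 mod 10 = 5.
q = 7: 7 mod 10 = 7.
q = 11: 11 mod 10 = 1.
q = 13: 13 mod 10 = 3.
q = 17: 17 mod 10 = 7.
q = 19: 19 mod 10 = 9 — not in {1, 2, 3, 5, 7}.
Thus q = 19 disproves the claim, and no smaller q works.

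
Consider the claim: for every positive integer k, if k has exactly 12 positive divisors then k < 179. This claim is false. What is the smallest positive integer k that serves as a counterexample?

k = 198

For k = 60, 72, 84, 90, …, 150, 156, 160 the conclusion holds.
k = 198: τ(198) = 12; 198 ≥ 179.
Hence k = 198 is a counterexample.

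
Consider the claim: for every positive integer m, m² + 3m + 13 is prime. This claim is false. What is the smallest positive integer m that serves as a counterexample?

m = 9

Check each positive integer m in order until m² + 3m + 13 is not prime.
For m = 1, 2, 3, 4, 5, 6, 7, 8 the conclusion holds.
m = 9: m² + 3m + 13 = 121 = 11 × 11, composite.
Hence m = 9 is a counterexample.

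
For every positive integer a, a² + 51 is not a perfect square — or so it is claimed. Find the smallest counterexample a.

a = 7

A counterexample is any positive integer a such that a² + 51 is a perfect square; we check each in order.
The first 6 eligible values, up to a = 6, all satisfy the conclusion.
a = 7: 7² + 51 = 100 = 10², a perfect square.
So a = 7 is the smallest counterexample.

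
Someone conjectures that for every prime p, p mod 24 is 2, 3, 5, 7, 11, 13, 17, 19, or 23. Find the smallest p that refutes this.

We need the least prime p for which the claim fails.
The first 20 eligible values, up to p = 71, all satisfy the conclusion.
p = 73: 73 mod 24 = 1 — not in {2, 3, 5, 7, 11, 13, 17, 19, 23}.
Thus p = 73 disproves the claim, and no smaller p works.

p = 73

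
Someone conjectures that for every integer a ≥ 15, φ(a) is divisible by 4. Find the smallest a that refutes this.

a = 18

We need the least integer a ≥ 15 for which φ(a) is not divisible by 4.
a = 15: φ(15) = 8; 8 mod 4 = 0.
a = 16: φ(16) = 8; 8 mod 4 = 0.
a = 17: φ(17) = 16; 16 mod 4 = 0.
a = 18: φ(18) = 6; 6 mod 4 = 2.
Hence a = 18 is a counterexample.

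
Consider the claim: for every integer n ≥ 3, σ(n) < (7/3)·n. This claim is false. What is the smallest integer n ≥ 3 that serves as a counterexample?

n = 12

A counterexample is any integer n ≥ 3 such that the claim fails; we check each in order.
For n = 3, 4, 5, 6, 7, 8, 9, 10, 11 the conclusion holds.
n = 12: σ(12) = 28; 28 ≥ 28.
Hence n = 12 is a counterexample.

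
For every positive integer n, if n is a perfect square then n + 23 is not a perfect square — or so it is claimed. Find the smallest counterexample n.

A counterexample is any positive integer n such that n is a perfect square but n + 23 is a perfect square; we check each in order.
For n = 1, 4, 9, 16, 25, 36, 49, 64, 81, 100 the conclusion holds.
n = 121: 121 = 11² and 121 + 23 = 144 = 12².
Thus n = 121 disproves the claim, and no smaller n works.

n = 121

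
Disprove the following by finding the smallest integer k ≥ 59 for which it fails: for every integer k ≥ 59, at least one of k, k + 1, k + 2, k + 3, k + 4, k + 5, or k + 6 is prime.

We need the least integer k ≥ 59 for which k, k + 1, k + 2, k + 3, k + 4, k + 5, k + 6 are all composite.
For k = 59, 60, 61, 62, …, 87, 88, 89 the conclusion holds.
k = 90: 90 = 2 × 45; 91 = 7 × 13; 92 = 2 × 46; 93 = 3 × 31; 94 = 2 × 47; 95 = 5 × 19; 96 = 2 × 48 — all composite.
Thus k = 90 disproves the claim, and no smaller k works.

k = 90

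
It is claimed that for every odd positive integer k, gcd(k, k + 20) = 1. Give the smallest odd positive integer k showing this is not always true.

k = 1: gcd(1, 21) = 1.
k = 3: gcd(3, 23) = 1.
k = 5: gcd(5, 25) = 5.
Hence k = 5 is a counterexample.

k = 5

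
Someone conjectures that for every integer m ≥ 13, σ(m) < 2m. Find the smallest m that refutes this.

Check each integer m ≥ 13 in order until the claim fails.
m = 13: σ(13) = 14; 14 < 26.
m = 14: σ(14) = 24; 24 < 28.
m = 15: σ(15) = 24; 24 < 30.
m = 16: σ(16) = 31; 31 < 32.
m = 17: σ(17) = 18; 18 < 34.
m = 18: σ(18) = 39; 39 ≥ 36.
Thus m = 18 disproves the claim, and no smaller m works.

m = 18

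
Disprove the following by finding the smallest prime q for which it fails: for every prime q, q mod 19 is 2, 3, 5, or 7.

A counterexample is any prime q such that the claim fails; we check each in order.
The first 4 eligible values, up to q = 7, all satisfy the conclusion.
q = 11: 11 mod 19 = 11 — not in {2, 3, 5, 7}.
Thus q = 11 disproves the claim, and no smaller q works.

q = 11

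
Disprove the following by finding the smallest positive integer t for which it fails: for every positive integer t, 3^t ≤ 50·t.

t = 6

We need the least positive integer t for which 3^t > 50·t.
t = 1: 3^t = 3 and 50·t = 50, so 3 ≤ 50.
t = 2: 3^t = 9 and 50·t = 100, so 9 ≤ 100.
t = 3: 3^t = 27 and 50·t = 150, so 27 ≤ 150.
t = 4: 3^t = 81 and 50·t = 200, so 81 ≤ 200.
t = 5: 3^t = 243 and 50·t = 250, so 243 ≤ 250.
t = 6: 3^t = 729 and 50·t = 300, so 729 > 300.
Thus t = 6 disproves the claim, and no smaller t works.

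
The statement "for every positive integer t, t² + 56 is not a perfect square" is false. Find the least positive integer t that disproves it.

t = 5

We need the least positive integer t for which t² + 56 is a perfect square.
The first 4 eligible values, up to t = 4, all satisfy the conclusion.
t = 5: 5² + 56 = 81 = 9², a perfect square.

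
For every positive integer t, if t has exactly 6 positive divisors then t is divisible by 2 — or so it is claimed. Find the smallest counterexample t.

t = 45

A counterexample is any positive integer t such that t has exactly 6 positive divisors but t is not divisible by 2; we check each in order.
t = 12: τ(12) = 6; 12 mod 2 = 0.
t = 18: τ(18) = 6; 18 mod 2 = 0.
t = 20: τ(20) = 6; 20 mod 2 = 0.
t = 28: τ(28) = 6; 28 mod 2 = 0.
t = 32: τ(32) = 6; 32 mod 2 = 0.
t = 44: τ(44) = 6; 44 mod 2 = 0.
t = 45: τ(45) = 6; 45 mod 2 = 1.
Hence t = 45 is a counterexample.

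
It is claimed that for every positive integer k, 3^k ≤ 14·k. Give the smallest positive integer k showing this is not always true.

k = 4

For k = 1, 2, 3 the conclusion holds.
k = 4: 3^k = 81 and 14·k = 56, so 81 > 56.
So k = 4 is the smallest counterexample.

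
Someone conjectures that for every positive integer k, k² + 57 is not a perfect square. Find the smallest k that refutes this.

A counterexample is any positive integer k such that k² + 57 is a perfect square; we check each in order.
The first 7 eligible values, up to k = 7, all satisfy the conclusion.
k = 8: 8² + 57 = 121 = 11², a perfect square.

k = 8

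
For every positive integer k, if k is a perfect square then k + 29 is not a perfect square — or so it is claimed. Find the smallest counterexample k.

k = 196

A counterexample is any positive integer k such that k is a perfect square but k + 29 is a perfect square; we check each in order.
For k = 1, 4, 9, 16, …, 121, 144, 169 the conclusion holds.
k = 196: 196 = 14² and 196 + 29 = 225 = 15².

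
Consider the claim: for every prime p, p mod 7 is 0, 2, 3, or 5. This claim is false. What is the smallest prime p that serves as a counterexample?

p = 11

Check each prime p in order until the claim fails.
For p = 2, 3, 5, 7 the conclusion holds.
p = 11: 11 mod 7 = 4 — not in {0, 2, 3, 5}.
So p = 11 is the smallest counterexample.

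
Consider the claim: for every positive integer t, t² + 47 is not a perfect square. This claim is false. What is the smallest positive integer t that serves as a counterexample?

t = 23

We need the least positive integer t for which t² + 47 is a perfect square.
For t = 1, 2, 3, 4, …, 20, 21, 22 the conclusion holds.
t = 23: 23² + 47 = 576 = 24², a perfect square.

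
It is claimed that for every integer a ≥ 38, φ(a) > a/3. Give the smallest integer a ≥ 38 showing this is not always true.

a = 42

Check each integer a ≥ 38 in order until the claim fails.
The first 4 eligible values, up to a = 41, all satisfy the conclusion.
a = 42: φ(42) = 12 and 42/3 = 14, so φ(42) ≤ 42/3.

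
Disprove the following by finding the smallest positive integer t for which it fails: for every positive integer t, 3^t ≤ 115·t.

t = 6

We need the least positive integer t for which 3^t > 115·t.
t = 1: 3^t = 3 and 115·t = 115, so 3 ≤ 115.
t = 2: 3^t = 9 and 115·t = 230, so 9 ≤ 230.
t = 3: 3^t = 27 and 115·t = 345, so 27 ≤ 345.
t = 4: 3^t = 81 and 115·t = 460, so 81 ≤ 460.
t = 5: 3^t = 243 and 115·t = 575, so 243 ≤ 575.
t = 6: 3^t = 729 and 115·t = 690, so 729 > 690.
Hence t = 6 is a counterexample.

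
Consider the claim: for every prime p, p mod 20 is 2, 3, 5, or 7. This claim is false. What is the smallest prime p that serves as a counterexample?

A counterexample is any prime p such that the claim fails; we check each in order.
p = 2: 2 mod 20 = 2.
p = 3: 3 mod 20 = 3.
p = 5: 5 mod 20 = 5.
p = 7: 7 mod 20 = 7.
p = 11: 11 mod 20 = 11 — not in {2, 3, 5, 7}.
So p = 11 is the smallest counterexample.

p = 11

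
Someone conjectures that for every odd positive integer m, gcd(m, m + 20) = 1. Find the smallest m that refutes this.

m = 5

m = 1: gcd(1, 21) = 1.
m = 3: gcd(3, 23) = 1.
m = 5: gcd(5, 25) = 5.
Thus m = 5 disproves the claim, and no smaller m works.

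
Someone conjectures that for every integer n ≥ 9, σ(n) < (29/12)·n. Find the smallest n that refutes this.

We need the least integer n ≥ 9 for which the claim fails.
For n = 9, 10, 11, 12, …, 21, 22, 23 the conclusion holds.
n = 24: σ(24) = 60; 60 ≥ 58.
Thus n = 24 disproves the claim, and no smaller n works.

n = 24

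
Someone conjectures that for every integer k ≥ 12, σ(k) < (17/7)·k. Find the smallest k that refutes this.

k = 24

We need the least integer k ≥ 12 for which the claim fails.
For k = 12, 13, 14, 15, …, 21, 22, 23 the conclusion holds.
k = 24: σ(24) = 60; 60 ≥ 408/7.
Hence k = 24 is a counterexample.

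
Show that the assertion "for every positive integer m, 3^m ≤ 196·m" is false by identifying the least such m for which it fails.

m = 7

The first 6 eligible values, up to m = 6, all satisfy the conclusion.
m = 7: 3^m = 2187 and 196·m = 1372, so 2187 > 1372.
So m = 7 is the smallest counterexample.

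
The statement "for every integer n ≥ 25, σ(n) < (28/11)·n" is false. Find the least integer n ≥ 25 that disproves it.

n = 48

Check each integer n ≥ 25 in order until the claim fails.
The first 23 eligible values, up to n = 47, all satisfy the conclusion.
n = 48: σ(48) = 124; 124 ≥ 1344/11.
Thus n = 48 disproves the claim, and no smaller n works.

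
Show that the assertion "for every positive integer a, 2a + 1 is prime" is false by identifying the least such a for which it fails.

a = 1: 2a + 1 = 3, prime.
a = 2: 2a + 1 = 5, prime.
a = 3: 2a + 1 = 7, prime.
a = 4: 2a + 1 = 9 = 3 × 3, composite.
So a = 4 is the smallest counterexample.

a = 4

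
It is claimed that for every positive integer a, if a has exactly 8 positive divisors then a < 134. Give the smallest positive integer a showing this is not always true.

a = 135

Check each positive integer a in order until a has exactly 8 positive divisors but the claim fails.
The first 17 eligible values, up to a = 130, all satisfy the conclusion.
a = 135: τ(135) = 8; 135 ≥ 134.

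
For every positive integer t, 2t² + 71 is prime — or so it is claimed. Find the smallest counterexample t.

The first 4 eligible values, up to t = 4, all satisfy the conclusion.
t = 5: 2t² + 71 = 121 = 11 × 11, composite.

t = 5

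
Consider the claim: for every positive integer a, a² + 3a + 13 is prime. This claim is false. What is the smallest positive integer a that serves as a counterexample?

Check each positive integer a in order until a² + 3a + 13 is not prime.
The first 8 eligible values, up to a = 8, all satisfy the conclusion.
a = 9: a² + 3a + 13 = 121 = 11 × 11, composite.

a = 9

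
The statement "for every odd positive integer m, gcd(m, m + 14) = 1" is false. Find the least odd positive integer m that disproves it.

For m = 1, 3, 5 the conclusion holds.
m = 7: gcd(7, 21) = 7.
Hence m = 7 is a counterexample.

m = 7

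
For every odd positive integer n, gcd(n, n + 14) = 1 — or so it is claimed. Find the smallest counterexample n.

n = 7

Check each odd positive integer n in order until gcd(n, n + 14) > 1.
n = 1: gcd(1, 15) = 1.
n = 3: gcd(3, 17) = 1.
n = 5: gcd(5, 19) = 1.
n = 7: gcd(7, 21) = 7.
Thus n = 7 disproves the claim, and no smaller n works.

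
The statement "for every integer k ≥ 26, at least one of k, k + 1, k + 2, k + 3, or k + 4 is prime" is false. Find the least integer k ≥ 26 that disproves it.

k = 32

The first 6 eligible values, up to k = 31, all satisfy the conclusion.
k = 32: 32 = 2 × 16; 33 = 3 × 11; 34 = 2 × 17; 35 = 5 × 7; 36 = 2 × 18 — all composite.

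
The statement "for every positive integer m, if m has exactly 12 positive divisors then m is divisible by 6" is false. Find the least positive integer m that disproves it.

m = 140

We need the least positive integer m for which m has exactly 12 positive divisors but m is not divisible by 6.
m = 60: τ(60) = 12; 60 mod 6 = 0.
m = 72: τ(72) = 12; 72 mod 6 = 0.
m = 84: τ(84) = 12; 84 mod 6 = 0.
m = 90: τ(90) = 12; 90 mod 6 = 0.
m = 96: τ(96) = 12; 96 mod 6 = 0.
m = 108: τ(108) = 12; 108 mod 6 = 0.
m = 126: τ(126) = 12; 126 mod 6 = 0.
m = 132: τ(132) = 12; 132 mod 6 = 0.
m = 140: τ(140) = 12; 140 mod 6 = 2.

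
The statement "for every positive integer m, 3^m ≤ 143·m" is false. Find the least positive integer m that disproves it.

We need the least positive integer m for which 3^m > 143·m.
For m = 1, 2, 3, 4, 5, 6 the conclusion holds.
m = 7: 3^m = 2187 and 143·m = 1001, so 2187 > 1001.

m = 7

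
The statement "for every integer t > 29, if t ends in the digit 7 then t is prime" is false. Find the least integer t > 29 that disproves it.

Check each integer t > 29 in order until t ends in the digit 7 but t is not prime.
t = 37: 37 ends in 7 and is prime.
t = 47: 47 ends in 7 and is prime.
t = 57: 57 ends in 7; 57 = 3 × 19, composite.

t = 57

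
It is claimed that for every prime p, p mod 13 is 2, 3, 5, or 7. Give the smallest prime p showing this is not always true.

We need the least prime p for which the claim fails.
p = 2: 2 mod 13 = 2.
p = 3: 3 mod 13 = 3.
p = 5: 5 mod 13 = 5.
p = 7: 7 mod 13 = 7.
p = 11: 11 mod 13 = 11 — not in {2, 3, 5, 7}.
Hence p = 11 is a counterexample.

p = 11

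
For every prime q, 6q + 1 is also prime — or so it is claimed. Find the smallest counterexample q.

q = 19

We need the least prime q for which 6q + 1 is not prime.
For q = 2, 3, 5, 7, 11, 13, 17 the conclusion holds.
q = 19: 6q + 1 = 115 = 5 × 23, not prime.
Hence q = 19 is a counterexample.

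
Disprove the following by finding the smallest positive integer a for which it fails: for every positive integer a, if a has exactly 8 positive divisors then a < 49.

a = 54

Check each positive integer a in order until a has exactly 8 positive divisors but the claim fails.
For a = 24, 30, 40, 42 the conclusion holds.
a = 54: τ(54) = 8; 54 ≥ 49.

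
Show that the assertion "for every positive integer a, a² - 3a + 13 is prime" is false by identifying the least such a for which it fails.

a = 12

Check each positive integer a in order until a² - 3a + 13 is not prime.
For a = 1, 2, 3, 4, …, 9, 10, 11 the conclusion holds.
a = 12: a² - 3a + 13 = 121 = 11 × 11, composite.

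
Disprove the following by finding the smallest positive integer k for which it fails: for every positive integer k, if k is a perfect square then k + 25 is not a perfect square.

For k = 1, 4, 9, 16, …, 81, 100, 121 the conclusion holds.
k = 144: 144 = 12² and 144 + 25 = 169 = 13².

k = 144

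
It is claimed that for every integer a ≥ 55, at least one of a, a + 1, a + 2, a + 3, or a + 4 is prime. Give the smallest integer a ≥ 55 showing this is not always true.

a = 62

Check each integer a ≥ 55 in order until a, a + 1, a + 2, a + 3, a + 4 are all composite.
For a = 55, 56, 57, 58, 59, 60, 61 the conclusion holds.
a = 62: 62 = 2 × 31; 63 = 3 × 21; 64 = 2 × 32; 65 = 5 × 13; 66 = 2 × 33 — all composite.
Thus a = 62 disproves the claim, and no smaller a works.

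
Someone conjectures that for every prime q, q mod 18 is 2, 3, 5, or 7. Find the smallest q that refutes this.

q = 11

q = 2: 2 mod 18 = 2.
q = 3: 3 mod 18 = 3.
q = 5: 5 mod 18 = 5.
q = 7: 7 mod 18 = 7.
q = 11: 11 mod 18 = 11 — not in {2, 3, 5, 7}.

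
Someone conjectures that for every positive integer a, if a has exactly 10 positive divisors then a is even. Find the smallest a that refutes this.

Check each positive integer a in order until a has exactly 10 positive divisors but a is odd.
For a = 48, 80, 112, 162, 176, 208, 272, 304, 368 the conclusion holds.
a = 405: divisors of 405: 10 divisors; 405 is odd.

a = 405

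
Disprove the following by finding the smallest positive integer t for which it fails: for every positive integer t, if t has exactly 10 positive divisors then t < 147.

t = 162

t = 48: τ(48) = 10; 48 < 147.
t = 80: τ(80) = 10; 80 < 147.
t = 112: τ(112) = 10; 112 < 147.
t = 162: τ(162) = 10; 162 ≥ 147.
So t = 162 is the smallest counterexample.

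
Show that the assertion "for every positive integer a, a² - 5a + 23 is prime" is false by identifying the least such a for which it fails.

Check each positive integer a in order until a² - 5a + 23 is not prime.
The first 18 eligible values, up to a = 18, all satisfy the conclusion.
a = 19: a² - 5a + 23 = 289 = 17 × 17, composite.

a = 19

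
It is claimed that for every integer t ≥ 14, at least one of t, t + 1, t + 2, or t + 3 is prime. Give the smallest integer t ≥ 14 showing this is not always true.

t = 24

For t = 14, 15, 16, 17, 18, 19, 20, 21, 22, 23 the conclusion holds.
t = 24: 24 = 2 × 12; 25 = 5 × 5; 26 = 2 × 13; 27 = 3 × 9 — all composite.
Hence t = 24 is a counterexample.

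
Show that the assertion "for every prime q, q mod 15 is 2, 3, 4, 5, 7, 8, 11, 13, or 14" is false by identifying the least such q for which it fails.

q = 31

For q = 2, 3, 5, 7, 11, 13, 17, 19, 23, 29 the conclusion holds.
q = 31: 31 mod 15 = 1 — not in {2, 3, 4, 5, 7, 8, 11, 13, 14}.
Hence q = 31 is a counterexample.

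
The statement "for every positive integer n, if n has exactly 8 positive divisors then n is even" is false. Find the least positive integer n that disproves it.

We need the least positive integer n for which n has exactly 8 positive divisors but n is odd.
For n = 24, 30, 40, 42, …, 88, 102, 104 the conclusion holds.
n = 105: divisors of 105: 1, 3, 5, 7, 15, 21, 35, 105; 105 is odd.
So n = 105 is the smallest counterexample.

n = 105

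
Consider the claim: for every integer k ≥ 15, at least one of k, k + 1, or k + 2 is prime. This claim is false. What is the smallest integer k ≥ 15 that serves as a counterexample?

We need the least integer k ≥ 15 for which k, k + 1, k + 2 are all composite.
The first 5 eligible values, up to k = 19, all satisfy the conclusion.
k = 20: 20 = 2 × 10; 21 = 3 × 7; 22 = 2 × 11 — all composite.
Hence k = 20 is a counterexample.

k = 20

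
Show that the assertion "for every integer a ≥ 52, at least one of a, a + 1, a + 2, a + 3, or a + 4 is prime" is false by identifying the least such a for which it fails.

a = 54

We need the least integer a ≥ 52 for which a, a + 1, a + 2, a + 3, a + 4 are all composite.
a = 52: 53 is prime.
a = 53: 53 is prime.
a = 54: 54 = 2 × 27; 55 = 5 × 11; 56 = 2 × 28; 57 = 3 × 19; 58 = 2 × 29 — all composite.
Thus a = 54 disproves the claim, and no smaller a works.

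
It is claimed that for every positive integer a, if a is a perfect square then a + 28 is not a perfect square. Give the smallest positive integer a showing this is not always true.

We need the least positive integer a for which a is a perfect square but a + 28 is a perfect square.
The first 5 eligible values, up to a = 25, all satisfy the conclusion.
a = 36: 36 = 6² and 36 + 28 = 64 = 8².
Thus a = 36 disproves the claim, and no smaller a works.

a = 36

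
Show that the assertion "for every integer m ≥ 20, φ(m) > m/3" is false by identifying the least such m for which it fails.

m = 24

Check each integer m ≥ 20 in order until the claim fails.
m = 20: φ(20) = 8 and 20/3 = 20/3, so φ(20) > 20/3.
m = 21: φ(21) = 12 and 21/3 = 7, so φ(21) > 21/3.
m = 22: φ(22) = 10 and 22/3 = 22/3, so φ(22) > 22/3.
m = 23: φ(23) = 22 and 23/3 = 23/3, so φ(23) > 23/3.
m = 24: φ(24) = 8 and 24/3 = 8, so φ(24) ≤ 24/3.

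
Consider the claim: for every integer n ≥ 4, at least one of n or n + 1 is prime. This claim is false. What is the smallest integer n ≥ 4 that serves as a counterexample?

n = 8

We need the least integer n ≥ 4 for which n, n + 1 are both composite.
The first 4 eligible values, up to n = 7, all satisfy the conclusion.
n = 8: 8 = 2 × 4; 9 = 3 × 3 — both composite.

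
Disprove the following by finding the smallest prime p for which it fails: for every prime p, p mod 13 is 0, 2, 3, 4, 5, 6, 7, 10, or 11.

The first 14 eligible values, up to p = 43, all satisfy the conclusion.
p = 47: 47 mod 13 = 8 — not in {0, 2, 3, 4, 5, 6, 7, 10, 11}.

p = 47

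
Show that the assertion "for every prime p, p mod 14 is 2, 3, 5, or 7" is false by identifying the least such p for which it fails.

The first 4 eligible values, up to p = 7, all satisfy the conclusion.
p = 11: 11 mod 14 = 11 — not in {2, 3, 5, 7}.
So p = 11 is the smallest counterexample.

p = 11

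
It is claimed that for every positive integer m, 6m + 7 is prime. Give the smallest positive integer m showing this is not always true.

m = 3

We need the least positive integer m for which 6m + 7 is not prime.
m = 1: 6m + 7 = 13, prime.
m = 2: 6m + 7 = 19, prime.
m = 3: 6m + 7 = 25 = 5 × 5, composite.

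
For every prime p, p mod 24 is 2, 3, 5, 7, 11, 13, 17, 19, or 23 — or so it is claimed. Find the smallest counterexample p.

We need the least prime p for which the claim fails.
The first 20 eligible values, up to p = 71, all satisfy the conclusion.
p = 73: 73 mod 24 = 1 — not in {2, 3, 5, 7, 11, 13, 17, 19, 23}.
Thus p = 73 disproves the claim, and no smaller p works.

p = 73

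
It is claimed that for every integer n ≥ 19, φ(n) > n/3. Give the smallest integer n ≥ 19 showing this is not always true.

n = 24

n = 19: φ(19) = 18 and 19/3 = 19/3, so φ(19) > 19/3.
n = 20: φ(20) = 8 and 20/3 = 20/3, so φ(20) > 20/3.
n = 21: φ(21) = 12 and 21/3 = 7, so φ(21) > 21/3.
n = 22: φ(22) = 10 and 22/3 = 22/3, so φ(22) > 22/3.
n = 23: φ(23) = 22 and 23/3 = 23/3, so φ(23) > 23/3.
n = 24: φ(24) = 8 and 24/3 = 8, so φ(24) ≤ 24/3.
So n = 24 is the smallest counterexample.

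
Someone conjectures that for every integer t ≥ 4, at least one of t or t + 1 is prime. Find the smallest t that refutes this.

t = 8

For t = 4, 5, 6, 7 the conclusion holds.
t = 8: 8 = 2 × 4; 9 = 3 × 3 — both composite.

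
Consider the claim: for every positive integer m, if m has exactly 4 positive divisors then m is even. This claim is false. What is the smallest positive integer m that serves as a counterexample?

m = 15

Check each positive integer m in order until m has exactly 4 positive divisors but m is odd.
The first 4 eligible values, up to m = 14, all satisfy the conclusion.
m = 15: divisors of 15: 1, 3, 5, 15; 15 is odd.
Thus m = 15 disproves the claim, and no smaller m works.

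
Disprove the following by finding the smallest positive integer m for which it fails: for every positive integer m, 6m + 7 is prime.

m = 3

For m = 1, 2 the conclusion holds.
m = 3: 6m + 7 = 25 = 5 × 5, composite.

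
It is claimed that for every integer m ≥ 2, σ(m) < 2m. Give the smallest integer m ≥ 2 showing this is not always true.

A counterexample is any integer m ≥ 2 such that the claim fails; we check each in order.
For m = 2, 3, 4, 5 the conclusion holds.
m = 6: σ(6) = 12; 12 ≥ 12.

m = 6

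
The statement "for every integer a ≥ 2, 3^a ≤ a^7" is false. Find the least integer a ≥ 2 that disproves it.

Check each integer a ≥ 2 in order until 3^a > a^7.
For a = 2, 3, 4, 5, …, 16, 17, 18 the conclusion holds.
a = 19: 3^a = 1162261467 and a^7 = 893871739, so 1162261467 > 893871739.
So a = 19 is the smallest counterexample.

a = 19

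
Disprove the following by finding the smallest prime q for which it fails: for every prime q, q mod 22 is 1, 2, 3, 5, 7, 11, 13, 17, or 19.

q = 31

We need the least prime q for which the claim fails.
For q = 2, 3, 5, 7, 11, 13, 17, 19, 23, 29 the conclusion holds.
q = 31: 31 mod 22 = 9 — not in {1, 2, 3, 5, 7, 11, 13, 17, 19}.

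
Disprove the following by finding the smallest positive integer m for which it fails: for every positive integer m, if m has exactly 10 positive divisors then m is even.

m = 405

We need the least positive integer m for which m has exactly 10 positive divisors but m is odd.
For m = 48, 80, 112, 162, 176, 208, 272, 304, 368 the conclusion holds.
m = 405: divisors of 405: 10 divisors; 405 is odd.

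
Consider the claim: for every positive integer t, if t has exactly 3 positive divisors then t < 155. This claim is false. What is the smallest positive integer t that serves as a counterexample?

Check each positive integer t in order until t has exactly 3 positive divisors but the claim fails.
t = 4: τ(4) = 3; 4 < 155.
t = 9: τ(9) = 3; 9 < 155.
t = 25: τ(25) = 3; 25 < 155.
t = 49: τ(49) = 3; 49 < 155.
t = 121: τ(121) = 3; 121 < 155.
t = 169: τ(169) = 3; 169 ≥ 155.

t = 169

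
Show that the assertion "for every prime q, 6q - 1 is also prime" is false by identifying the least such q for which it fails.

We need the least prime q for which 6q - 1 is not prime.
The first 4 eligible values, up to q = 7, all satisfy the conclusion.
q = 11: 6q - 1 = 65 = 5 × 13, not prime.
Hence q = 11 is a counterexample.

q = 11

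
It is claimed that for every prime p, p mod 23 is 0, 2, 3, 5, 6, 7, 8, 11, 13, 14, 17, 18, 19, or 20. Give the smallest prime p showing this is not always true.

p = 47

The first 14 eligible values, up to p = 43, all satisfy the conclusion.
p = 47: 47 mod 23 = 1 — not in {0, 2, 3, 5, 6, 7, 8, 11, 13, 14, 17, 18, 19, 20}.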